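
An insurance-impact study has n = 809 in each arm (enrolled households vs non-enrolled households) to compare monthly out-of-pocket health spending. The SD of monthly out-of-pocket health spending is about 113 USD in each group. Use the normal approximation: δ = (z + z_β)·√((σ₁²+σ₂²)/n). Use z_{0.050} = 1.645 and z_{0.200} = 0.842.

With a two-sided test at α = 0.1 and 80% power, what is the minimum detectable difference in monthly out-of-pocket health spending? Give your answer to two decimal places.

δ = (z_{α/2} + z_β) · √((σ₁²+σ₂²)/n)
  = (1.645 + 0.842) · √(25538/809)
  = 2.487 · √31.5674
  = 2.487 · 5.6185
  = 13.9732

Minimum detectable difference ≈ 13.97 USD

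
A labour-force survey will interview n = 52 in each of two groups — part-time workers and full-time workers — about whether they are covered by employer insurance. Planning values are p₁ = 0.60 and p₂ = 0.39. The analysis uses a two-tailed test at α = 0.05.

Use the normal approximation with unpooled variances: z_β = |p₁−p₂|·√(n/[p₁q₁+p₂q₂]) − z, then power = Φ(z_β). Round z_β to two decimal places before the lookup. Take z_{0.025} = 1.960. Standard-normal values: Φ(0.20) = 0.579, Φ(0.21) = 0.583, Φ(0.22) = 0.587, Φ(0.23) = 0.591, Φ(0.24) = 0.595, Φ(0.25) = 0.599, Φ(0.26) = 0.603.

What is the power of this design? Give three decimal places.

Power ≈ 0.591

z_β = |p₁−p₂|·√(n/[p₁q₁+p₂q₂]) − z_{α/2}
    = 0.21 · √(52/0.4779) − 1.960
    = 0.21 · 10.4312 − 1.960
    = 2.1905 − 1.960 = 0.2305 → 0.23
Power = Φ(0.23) = 0.591.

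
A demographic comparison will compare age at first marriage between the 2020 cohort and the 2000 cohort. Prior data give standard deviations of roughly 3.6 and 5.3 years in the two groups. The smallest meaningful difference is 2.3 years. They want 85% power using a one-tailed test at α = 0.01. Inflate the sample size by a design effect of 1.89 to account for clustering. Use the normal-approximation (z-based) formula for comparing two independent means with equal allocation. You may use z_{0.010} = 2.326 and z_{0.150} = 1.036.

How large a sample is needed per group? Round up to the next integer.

n = 166 per group

n = (z_α + z_β)² · (σ₁² + σ₂²) / δ²
  = (2.326 + 1.036)² · (3.6² + 5.3² = 41.05) / 2.3²
  = 11.3030 · 41.05 / 5.29
  = 87.71
Design effect: 1.89 × 87.71 = 165.77.
Round up → n = 166 per group.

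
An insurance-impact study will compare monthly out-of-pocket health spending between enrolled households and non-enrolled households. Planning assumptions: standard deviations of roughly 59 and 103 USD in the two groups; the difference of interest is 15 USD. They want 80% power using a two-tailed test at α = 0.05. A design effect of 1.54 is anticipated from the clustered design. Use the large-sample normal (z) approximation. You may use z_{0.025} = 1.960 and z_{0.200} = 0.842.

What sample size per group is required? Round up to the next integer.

n = (z_{α/2} + z_β)² · (σ₁² + σ₂²) / δ²
  = (1.960 + 0.842)² · (59² + 103² = 14090) / 15²
  = 7.8512 · 14090 / 225
  = 491.66
Design effect: 1.54 × 491.66 = 757.16.
Round up → n = 758 per group.

n = 758 per group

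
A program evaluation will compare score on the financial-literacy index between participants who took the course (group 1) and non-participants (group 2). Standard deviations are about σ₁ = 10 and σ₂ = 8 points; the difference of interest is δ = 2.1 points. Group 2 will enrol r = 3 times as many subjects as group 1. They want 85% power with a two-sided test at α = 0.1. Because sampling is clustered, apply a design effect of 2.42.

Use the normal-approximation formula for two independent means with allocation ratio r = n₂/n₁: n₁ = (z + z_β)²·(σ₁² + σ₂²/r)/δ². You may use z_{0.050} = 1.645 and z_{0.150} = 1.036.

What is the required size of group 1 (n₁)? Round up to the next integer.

n₁ = 479

n₁ = (z_{α/2} + z_β)² · (σ₁² + σ₂²/r) / δ²
   = (1.645 + 1.036)² · (10² + 8²/3) / 2.1²
   = 7.1878 · (100 + 21.3333) / 4.41
   = 7.1878 · 121.3333 / 4.41
   = 197.76
Design effect: 2.42 × 197.76 = 478.58.
Round up → n₁ = 479; n₂ = r·n₁ = 3 × 479 = 1437.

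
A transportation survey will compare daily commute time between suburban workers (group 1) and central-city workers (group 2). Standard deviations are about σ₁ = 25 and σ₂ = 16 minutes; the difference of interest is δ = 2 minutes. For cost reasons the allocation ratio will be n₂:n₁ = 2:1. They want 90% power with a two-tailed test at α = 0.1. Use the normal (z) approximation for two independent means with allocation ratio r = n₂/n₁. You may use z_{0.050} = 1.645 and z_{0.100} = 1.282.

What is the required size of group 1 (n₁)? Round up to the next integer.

n₁ = 1613

n₁ = (z_{α/2} + z_β)² · (σ₁² + σ₂²/r) / δ²
   = (1.645 + 1.282)² · (25² + 16²/2) / 2²
   = 8.5673 · (625 + 128) / 4
   = 8.5673 · 753 / 4
   = 1612.80
Round up → n₁ = 1613; n₂ = r·n₁ = 2 × 1613 = 3226.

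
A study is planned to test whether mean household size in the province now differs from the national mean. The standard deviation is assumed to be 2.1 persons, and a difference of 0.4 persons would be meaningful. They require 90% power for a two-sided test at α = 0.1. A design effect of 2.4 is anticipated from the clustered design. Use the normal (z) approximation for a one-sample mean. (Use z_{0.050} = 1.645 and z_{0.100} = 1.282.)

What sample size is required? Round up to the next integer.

n = 567

n = (z_{α/2} + z_β)² · σ² / δ²
  = (1.645 + 1.282)² · 2.1² / 0.4²
  = 8.5673 · 4.41 / 0.16
  = 236.14
Design effect: 2.4 × 236.14 = 566.73.
Round up → n = 567.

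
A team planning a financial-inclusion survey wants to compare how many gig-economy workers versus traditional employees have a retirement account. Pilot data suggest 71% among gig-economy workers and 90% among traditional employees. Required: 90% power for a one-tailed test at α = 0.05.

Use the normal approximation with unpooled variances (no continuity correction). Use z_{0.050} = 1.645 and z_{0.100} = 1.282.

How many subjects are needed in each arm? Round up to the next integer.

n = 71 per group

n = (z_α + z_β)² · [p₁(1−p₁) + p₂(1−p₂)] / (p₁ − p₂)²
  = (1.645 + 1.282)² · (0.71·0.29 + 0.90·0.10) / (-0.19)²
  = (2.927)² · (0.2059 + 0.0900) / 0.0361
  = 8.5673 · 0.2959 / 0.0361
  = 70.22
Round up → n = 71 per group.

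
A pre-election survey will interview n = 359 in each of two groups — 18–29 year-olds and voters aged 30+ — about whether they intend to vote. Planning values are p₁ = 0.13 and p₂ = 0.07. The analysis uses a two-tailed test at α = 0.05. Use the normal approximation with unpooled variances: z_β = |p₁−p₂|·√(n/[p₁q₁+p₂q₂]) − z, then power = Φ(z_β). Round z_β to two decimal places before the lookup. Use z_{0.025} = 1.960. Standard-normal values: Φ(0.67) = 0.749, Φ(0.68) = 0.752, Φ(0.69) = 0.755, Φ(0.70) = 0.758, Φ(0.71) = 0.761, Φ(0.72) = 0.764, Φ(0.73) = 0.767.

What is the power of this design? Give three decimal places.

z_β = |p₁−p₂|·√(n/[p₁q₁+p₂q₂]) − z_{α/2}
    = 0.06 · √(359/0.1782) − 1.960
    = 0.06 · 44.8842 − 1.960
    = 2.6931 − 1.960 = 0.7331 → 0.73
Power = Φ(0.73) = 0.767.

Power ≈ 0.767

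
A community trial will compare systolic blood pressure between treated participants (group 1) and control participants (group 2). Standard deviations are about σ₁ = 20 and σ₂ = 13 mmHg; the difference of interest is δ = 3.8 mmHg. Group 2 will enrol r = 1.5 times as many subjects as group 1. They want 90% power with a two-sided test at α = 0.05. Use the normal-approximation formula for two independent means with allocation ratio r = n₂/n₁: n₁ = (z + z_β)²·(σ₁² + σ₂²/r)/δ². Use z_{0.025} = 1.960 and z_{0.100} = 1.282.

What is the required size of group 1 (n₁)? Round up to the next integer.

n₁ = 374

n₁ = (z_{α/2} + z_β)² · (σ₁² + σ₂²/r) / δ²
   = (1.960 + 1.282)² · (20² + 13²/1.5) / 3.8²
   = 10.5106 · (400 + 112.6667) / 14.44
   = 10.5106 · 512.6667 / 14.44
   = 373.16
Round up → n₁ = 374; n₂ = r·n₁ = 1.5 × 374 = 561.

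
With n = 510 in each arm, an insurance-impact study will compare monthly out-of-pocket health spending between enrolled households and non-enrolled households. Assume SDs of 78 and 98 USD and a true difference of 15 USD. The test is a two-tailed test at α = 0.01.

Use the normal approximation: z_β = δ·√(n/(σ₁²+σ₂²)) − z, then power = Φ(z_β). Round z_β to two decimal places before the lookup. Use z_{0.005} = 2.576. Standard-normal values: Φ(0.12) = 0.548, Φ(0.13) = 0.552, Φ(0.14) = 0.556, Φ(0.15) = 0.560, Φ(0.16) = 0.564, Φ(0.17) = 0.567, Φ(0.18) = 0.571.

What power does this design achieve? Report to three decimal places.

Power ≈ 0.552

z_β = δ·√(n/(σ₁²+σ₂²)) − z_{α/2}
    = 15 · √(510/15688) − 2.576
    = 15 · 0.18030 − 2.576
    = 2.7045 − 2.576 = 0.1285 → 0.13
Power = Φ(0.13) = 0.552.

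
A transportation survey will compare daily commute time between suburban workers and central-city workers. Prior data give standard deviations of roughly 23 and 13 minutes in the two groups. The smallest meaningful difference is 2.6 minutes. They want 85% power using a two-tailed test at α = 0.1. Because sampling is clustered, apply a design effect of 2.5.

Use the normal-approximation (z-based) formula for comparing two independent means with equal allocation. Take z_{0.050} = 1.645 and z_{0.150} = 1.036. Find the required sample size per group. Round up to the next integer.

n = (z_{α/2} + z_β)² · (σ₁² + σ₂²) / δ²
  = (1.645 + 1.036)² · (23² + 13² = 698) / 2.6²
  = 7.1878 · 698 / 6.76
  = 742.17
Design effect: 2.5 × 742.17 = 1855.42.
Round up → n = 1856 per group.

n = 1856 per group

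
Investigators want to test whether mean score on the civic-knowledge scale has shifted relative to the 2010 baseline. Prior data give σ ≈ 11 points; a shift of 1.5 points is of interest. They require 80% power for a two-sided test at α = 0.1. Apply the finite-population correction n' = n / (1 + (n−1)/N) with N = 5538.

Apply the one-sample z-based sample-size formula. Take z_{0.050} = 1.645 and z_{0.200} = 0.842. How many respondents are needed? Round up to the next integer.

n = (z_{α/2} + z_β)² · σ² / δ²
  = (1.645 + 0.842)² · 11² / 1.5²
  = 6.1852 · 121 / 2.25
  = 332.62
Finite-population correction (N = 5538): 332.62 / (1 + (332.62 − 1)/5538) = 313.83.
Round up → n = 314.

n = 314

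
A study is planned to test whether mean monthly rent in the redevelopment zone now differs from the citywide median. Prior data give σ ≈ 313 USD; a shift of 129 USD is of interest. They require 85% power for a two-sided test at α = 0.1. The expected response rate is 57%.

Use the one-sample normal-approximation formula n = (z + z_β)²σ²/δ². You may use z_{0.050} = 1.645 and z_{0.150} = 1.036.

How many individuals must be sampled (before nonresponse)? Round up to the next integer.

n = 75

n = (z_{α/2} + z_β)² · σ² / δ²
  = (1.645 + 1.036)² · 313² / 129²
  = 7.1878 · 97969 / 16641
  = 42.32
Adjust for 57% response: 42.32 / 0.57 = 74.24.
Round up → n = 75.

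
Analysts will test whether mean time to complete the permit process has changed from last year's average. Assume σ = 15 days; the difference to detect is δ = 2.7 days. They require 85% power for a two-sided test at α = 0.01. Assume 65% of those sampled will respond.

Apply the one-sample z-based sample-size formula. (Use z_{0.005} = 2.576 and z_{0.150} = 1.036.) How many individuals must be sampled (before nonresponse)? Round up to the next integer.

n = 620

n = (z_{α/2} + z_β)² · σ² / δ²
  = (2.576 + 1.036)² · 15² / 2.7²
  = 13.0465 · 225 / 7.29
  = 402.67
Adjust for 65% response: 402.67 / 0.65 = 619.49.
Round up → n = 620.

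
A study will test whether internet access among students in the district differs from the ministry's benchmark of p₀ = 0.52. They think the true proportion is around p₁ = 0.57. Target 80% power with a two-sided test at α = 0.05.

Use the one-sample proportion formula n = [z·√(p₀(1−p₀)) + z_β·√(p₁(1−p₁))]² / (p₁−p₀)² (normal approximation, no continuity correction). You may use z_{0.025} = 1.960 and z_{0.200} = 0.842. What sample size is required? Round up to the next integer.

n = [z_{α/2}·√(p₀q₀) + z_β·√(p₁q₁)]² / (p₁ − p₀)²
  = [1.960·√(0.52·0.48) + 0.842·√(0.57·0.43)]² / (0.05)²
  = [1.960·0.4996 + 0.842·0.4951]² / 0.0025
  = [1.3961]² / 0.0025
  = 779.60
Round up → n = 780.

n = 780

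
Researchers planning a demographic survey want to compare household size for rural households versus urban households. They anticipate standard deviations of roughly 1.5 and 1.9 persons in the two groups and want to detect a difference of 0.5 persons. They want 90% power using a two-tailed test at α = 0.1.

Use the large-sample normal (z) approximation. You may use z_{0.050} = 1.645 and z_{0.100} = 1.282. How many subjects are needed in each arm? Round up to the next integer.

n = 201 per group

n = (z_{α/2} + z_β)² · (σ₁² + σ₂²) / δ²
  = (1.645 + 1.282)² · (1.5² + 1.9² = 5.86) / 0.5²
  = 8.5673 · 5.86 / 0.25
  = 200.82
Round up → n = 201 per group.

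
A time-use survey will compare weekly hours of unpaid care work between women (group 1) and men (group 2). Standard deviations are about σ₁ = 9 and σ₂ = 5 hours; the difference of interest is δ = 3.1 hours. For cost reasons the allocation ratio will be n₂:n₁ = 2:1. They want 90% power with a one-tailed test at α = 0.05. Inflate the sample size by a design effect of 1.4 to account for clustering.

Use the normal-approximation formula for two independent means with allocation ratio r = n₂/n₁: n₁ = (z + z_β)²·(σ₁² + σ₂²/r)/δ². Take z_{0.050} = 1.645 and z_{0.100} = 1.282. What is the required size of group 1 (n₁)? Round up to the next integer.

n₁ = 117

n₁ = (z_α + z_β)² · (σ₁² + σ₂²/r) / δ²
   = (1.645 + 1.282)² · (9² + 5²/2) / 3.1²
   = 8.5673 · (81 + 12.5) / 9.61
   = 8.5673 · 93.5 / 9.61
   = 83.36
Design effect: 1.4 × 83.36 = 116.70.
Round up → n₁ = 117; n₂ = r·n₁ = 2 × 117 = 234.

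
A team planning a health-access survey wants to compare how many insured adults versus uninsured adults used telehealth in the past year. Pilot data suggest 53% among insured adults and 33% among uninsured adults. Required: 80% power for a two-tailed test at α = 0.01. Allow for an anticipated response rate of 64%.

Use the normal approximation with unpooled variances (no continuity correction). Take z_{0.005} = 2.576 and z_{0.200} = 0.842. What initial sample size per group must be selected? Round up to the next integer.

n = 215 per group

n = (z_{α/2} + z_β)² · [p₁(1−p₁) + p₂(1−p₂)] / (p₁ − p₂)²
  = (2.576 + 0.842)² · (0.53·0.47 + 0.33·0.67) / (0.20)²
  = (3.418)² · (0.2491 + 0.2211) / 0.0400
  = 11.6827 · 0.4702 / 0.0400
  = 137.33
Adjust for 64% response: 137.33 / 0.64 = 214.58.
Round up → n = 215 per group.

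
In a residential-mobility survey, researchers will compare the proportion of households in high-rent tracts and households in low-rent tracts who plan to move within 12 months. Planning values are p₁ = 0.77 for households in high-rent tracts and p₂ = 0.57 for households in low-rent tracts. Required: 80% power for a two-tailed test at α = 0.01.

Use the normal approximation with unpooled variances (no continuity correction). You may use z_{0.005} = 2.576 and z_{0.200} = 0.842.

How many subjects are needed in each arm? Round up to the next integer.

n = 124 per group

n = (z_{α/2} + z_β)² · [p₁(1−p₁) + p₂(1−p₂)] / (p₁ − p₂)²
  = (2.576 + 0.842)² · (0.77·0.23 + 0.57·0.43) / (0.20)²
  = (3.418)² · (0.1771 + 0.2451) / 0.0400
  = 11.6827 · 0.4222 / 0.0400
  = 123.31
Round up → n = 124 per group.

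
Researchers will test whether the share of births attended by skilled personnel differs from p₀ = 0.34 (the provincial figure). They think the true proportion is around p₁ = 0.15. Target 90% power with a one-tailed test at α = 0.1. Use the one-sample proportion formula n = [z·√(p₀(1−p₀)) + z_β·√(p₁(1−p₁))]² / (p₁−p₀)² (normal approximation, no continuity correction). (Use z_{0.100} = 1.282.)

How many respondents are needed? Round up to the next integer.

n = [z_α·√(p₀q₀) + z_β·√(p₁q₁)]² / (p₁ − p₀)²
  = [1.282·√(0.34·0.66) + 1.282·√(0.15·0.85)]² / (-0.19)²
  = [1.282·0.4737 + 1.282·0.3571]² / 0.0361
  = [1.0651]² / 0.0361
  = 31.42
Round up → n = 32.

n = 32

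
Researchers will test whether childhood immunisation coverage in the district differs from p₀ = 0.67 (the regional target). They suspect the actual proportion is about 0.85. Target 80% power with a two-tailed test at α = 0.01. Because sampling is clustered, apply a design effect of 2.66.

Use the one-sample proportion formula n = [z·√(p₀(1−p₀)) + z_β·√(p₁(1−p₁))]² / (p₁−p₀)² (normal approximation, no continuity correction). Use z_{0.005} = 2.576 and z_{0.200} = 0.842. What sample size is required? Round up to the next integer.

n = 188

n = [z_{α/2}·√(p₀q₀) + z_β·√(p₁q₁)]² / (p₁ − p₀)²
  = [2.576·√(0.67·0.33) + 0.842·√(0.85·0.15)]² / (0.18)²
  = [2.576·0.4702 + 0.842·0.3571]² / 0.0324
  = [1.5119]² / 0.0324
  = 70.55
Design effect: 2.66 × 70.55 = 187.67.
Round up → n = 188.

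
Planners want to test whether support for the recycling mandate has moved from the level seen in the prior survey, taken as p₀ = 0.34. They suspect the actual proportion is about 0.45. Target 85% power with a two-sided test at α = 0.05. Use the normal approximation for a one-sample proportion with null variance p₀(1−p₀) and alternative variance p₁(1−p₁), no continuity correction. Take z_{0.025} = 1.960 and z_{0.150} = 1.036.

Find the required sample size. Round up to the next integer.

n = [z_{α/2}·√(p₀q₀) + z_β·√(p₁q₁)]² / (p₁ − p₀)²
  = [1.960·√(0.34·0.66) + 1.036·√(0.45·0.55)]² / (0.11)²
  = [1.960·0.4737 + 1.036·0.4975]² / 0.0121
  = [1.4439]² / 0.0121
  = 172.29
Round up → n = 173.

n = 173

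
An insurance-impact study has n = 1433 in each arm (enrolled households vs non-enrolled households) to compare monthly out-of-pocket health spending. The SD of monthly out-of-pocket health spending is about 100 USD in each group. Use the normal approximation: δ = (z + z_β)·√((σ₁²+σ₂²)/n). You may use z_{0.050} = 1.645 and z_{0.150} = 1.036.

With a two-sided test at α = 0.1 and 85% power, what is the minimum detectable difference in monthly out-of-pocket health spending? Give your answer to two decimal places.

δ = (z_{α/2} + z_β) · √((σ₁²+σ₂²)/n)
  = (1.645 + 1.036) · √(20000/1433)
  = 2.681 · √13.9567
  = 2.681 · 3.7359
  = 10.0159

Minimum detectable difference ≈ 10.02 USD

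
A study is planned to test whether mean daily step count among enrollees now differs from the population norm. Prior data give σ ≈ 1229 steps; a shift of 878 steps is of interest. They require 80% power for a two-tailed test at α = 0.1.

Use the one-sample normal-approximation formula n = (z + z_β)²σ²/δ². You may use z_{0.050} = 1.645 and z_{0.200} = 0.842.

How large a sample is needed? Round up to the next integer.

n = 13

n = (z_{α/2} + z_β)² · σ² / δ²
  = (1.645 + 0.842)² · 1229² / 878²
  = 6.1852 · 1510441 / 770884
  = 12.12
Round up → n = 13.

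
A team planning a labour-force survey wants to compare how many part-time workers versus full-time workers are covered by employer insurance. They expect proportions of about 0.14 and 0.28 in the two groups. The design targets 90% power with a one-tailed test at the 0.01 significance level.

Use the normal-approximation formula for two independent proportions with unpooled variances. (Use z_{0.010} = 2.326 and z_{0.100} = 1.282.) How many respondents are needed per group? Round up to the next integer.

n = 214 per group

n = (z_α + z_β)² · [p₁(1−p₁) + p₂(1−p₂)] / (p₁ − p₂)²
  = (2.326 + 1.282)² · (0.14·0.86 + 0.28·0.72) / (-0.14)²
  = (3.608)² · (0.1204 + 0.2016) / 0.0196
  = 13.0177 · 0.3220 / 0.0196
  = 213.86
Round up → n = 214 per group.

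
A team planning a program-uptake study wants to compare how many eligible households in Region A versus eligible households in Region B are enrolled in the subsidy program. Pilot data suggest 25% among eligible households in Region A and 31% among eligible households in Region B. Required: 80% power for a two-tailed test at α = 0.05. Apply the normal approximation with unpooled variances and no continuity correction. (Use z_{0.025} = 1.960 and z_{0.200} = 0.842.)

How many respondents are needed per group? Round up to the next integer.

n = (z_{α/2} + z_β)² · [p₁(1−p₁) + p₂(1−p₂)] / (p₁ − p₂)²
  = (1.960 + 0.842)² · (0.25·0.75 + 0.31·0.69) / (-0.06)²
  = (2.802)² · (0.1875 + 0.2139) / 0.0036
  = 7.8512 · 0.4014 / 0.0036
  = 875.41
Round up → n = 876 per group.

n = 876 per group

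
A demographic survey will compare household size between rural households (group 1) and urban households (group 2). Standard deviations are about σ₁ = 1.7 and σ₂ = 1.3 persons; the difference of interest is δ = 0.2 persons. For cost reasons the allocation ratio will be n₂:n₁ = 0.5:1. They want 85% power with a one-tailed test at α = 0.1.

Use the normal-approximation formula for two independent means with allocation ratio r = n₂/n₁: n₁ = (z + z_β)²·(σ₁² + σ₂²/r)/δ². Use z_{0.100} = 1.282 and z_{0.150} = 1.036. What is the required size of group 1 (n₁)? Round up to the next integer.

n₁ = (z_α + z_β)² · (σ₁² + σ₂²/r) / δ²
   = (1.282 + 1.036)² · (1.7² + 1.3²/0.5) / 0.2²
   = 5.3731 · (2.89 + 3.38) / 0.04
   = 5.3731 · 6.27 / 0.04
   = 842.24
Round up → n₁ = 843; n₂ = r·n₁ = 0.5 × 843 = 422.

n₁ = 843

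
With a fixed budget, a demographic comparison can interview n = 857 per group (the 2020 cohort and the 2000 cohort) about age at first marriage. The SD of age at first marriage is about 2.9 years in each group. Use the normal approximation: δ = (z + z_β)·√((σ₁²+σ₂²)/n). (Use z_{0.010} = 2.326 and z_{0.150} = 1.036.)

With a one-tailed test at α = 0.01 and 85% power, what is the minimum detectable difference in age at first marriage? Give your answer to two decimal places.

Minimum detectable difference ≈ 0.47 years

δ = (z_α + z_β) · √((σ₁²+σ₂²)/n)
  = (2.326 + 1.036) · √(16.82/857)
  = 3.362 · √0.01963
  = 3.362 · 0.1401
  = 0.4710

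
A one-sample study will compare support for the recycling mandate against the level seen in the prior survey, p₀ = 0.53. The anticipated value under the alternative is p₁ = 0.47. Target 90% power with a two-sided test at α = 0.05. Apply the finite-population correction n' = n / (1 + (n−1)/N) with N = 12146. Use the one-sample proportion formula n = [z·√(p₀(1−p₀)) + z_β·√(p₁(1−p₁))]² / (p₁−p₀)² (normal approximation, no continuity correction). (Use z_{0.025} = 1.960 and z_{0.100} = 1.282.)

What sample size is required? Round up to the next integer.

n = [z_{α/2}·√(p₀q₀) + z_β·√(p₁q₁)]² / (p₁ − p₀)²
  = [1.960·√(0.53·0.47) + 1.282·√(0.47·0.53)]² / (-0.06)²
  = [1.960·0.4991 + 1.282·0.4991]² / 0.0036
  = [1.6181]² / 0.0036
  = 727.27
Finite-population correction (N = 12146): 727.27 / (1 + (727.27 − 1)/12146) = 686.24.
Round up → n = 687.

n = 687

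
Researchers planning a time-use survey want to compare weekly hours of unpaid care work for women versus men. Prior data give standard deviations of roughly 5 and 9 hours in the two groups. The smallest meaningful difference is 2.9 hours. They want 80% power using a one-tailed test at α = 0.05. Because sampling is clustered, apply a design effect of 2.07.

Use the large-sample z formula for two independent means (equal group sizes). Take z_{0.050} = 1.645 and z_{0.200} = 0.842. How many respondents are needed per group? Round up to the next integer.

n = 162 per group

n = (z_α + z_β)² · (σ₁² + σ₂²) / δ²
  = (1.645 + 0.842)² · (5² + 9² = 106) / 2.9²
  = 6.1852 · 106 / 8.41
  = 77.96
Design effect: 2.07 × 77.96 = 161.37.
Round up → n = 162 per group.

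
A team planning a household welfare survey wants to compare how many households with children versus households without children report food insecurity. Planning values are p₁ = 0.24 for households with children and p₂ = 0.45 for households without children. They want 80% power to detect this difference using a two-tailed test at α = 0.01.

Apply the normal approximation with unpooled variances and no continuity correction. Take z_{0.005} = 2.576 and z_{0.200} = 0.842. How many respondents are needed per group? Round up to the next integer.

n = (z_{α/2} + z_β)² · [p₁(1−p₁) + p₂(1−p₂)] / (p₁ − p₂)²
  = (2.576 + 0.842)² · (0.24·0.76 + 0.45·0.55) / (-0.21)²
  = (3.418)² · (0.1824 + 0.2475) / 0.0441
  = 11.6827 · 0.4299 / 0.0441
  = 113.89
Round up → n = 114 per group.

n = 114 per group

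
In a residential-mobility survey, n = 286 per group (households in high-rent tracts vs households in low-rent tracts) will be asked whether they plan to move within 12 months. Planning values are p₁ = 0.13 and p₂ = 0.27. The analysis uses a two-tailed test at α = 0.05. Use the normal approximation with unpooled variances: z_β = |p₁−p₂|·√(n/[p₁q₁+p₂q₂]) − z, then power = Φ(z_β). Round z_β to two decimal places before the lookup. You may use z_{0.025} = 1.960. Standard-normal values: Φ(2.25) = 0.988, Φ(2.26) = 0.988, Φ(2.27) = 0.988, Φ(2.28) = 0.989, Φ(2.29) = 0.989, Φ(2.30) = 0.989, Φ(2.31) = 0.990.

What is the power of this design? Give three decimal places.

Power ≈ 0.989

z_β = |p₁−p₂|·√(n/[p₁q₁+p₂q₂]) − z_{α/2}
    = 0.14 · √(286/0.3102) − 1.960
    = 0.14 · 30.3642 − 1.960
    = 4.2510 − 1.960 = 2.2910 → 2.29
Power = Φ(2.29) = 0.989.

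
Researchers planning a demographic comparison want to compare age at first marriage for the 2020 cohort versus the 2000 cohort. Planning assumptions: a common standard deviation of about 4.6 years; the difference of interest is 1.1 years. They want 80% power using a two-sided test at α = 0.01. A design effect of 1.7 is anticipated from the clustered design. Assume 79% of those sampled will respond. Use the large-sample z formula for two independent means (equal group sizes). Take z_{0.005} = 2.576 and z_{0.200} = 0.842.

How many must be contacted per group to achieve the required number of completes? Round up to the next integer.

n = 880 per group

n = (z_{α/2} + z_β)² · (σ₁² + σ₂²) / δ²
  = (2.576 + 0.842)² · (2·4.6² = 42.32) / 1.1²
  = 11.6827 · 42.32 / 1.21
  = 408.61
Design effect: 1.7 × 408.61 = 694.63.
Adjust for 79% response: 694.63 / 0.79 = 879.28.
Round up → n = 880 per group.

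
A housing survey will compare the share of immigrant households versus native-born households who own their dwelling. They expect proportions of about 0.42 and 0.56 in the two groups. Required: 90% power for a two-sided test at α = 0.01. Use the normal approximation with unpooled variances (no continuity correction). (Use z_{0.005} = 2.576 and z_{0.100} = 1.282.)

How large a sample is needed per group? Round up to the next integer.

n = 373 per group

n = (z_{α/2} + z_β)² · [p₁(1−p₁) + p₂(1−p₂)] / (p₁ − p₂)²
  = (2.576 + 1.282)² · (0.42·0.58 + 0.56·0.44) / (-0.14)²
  = (3.858)² · (0.2436 + 0.2464) / 0.0196
  = 14.8842 · 0.4900 / 0.0196
  = 372.10
Round up → n = 373 per group.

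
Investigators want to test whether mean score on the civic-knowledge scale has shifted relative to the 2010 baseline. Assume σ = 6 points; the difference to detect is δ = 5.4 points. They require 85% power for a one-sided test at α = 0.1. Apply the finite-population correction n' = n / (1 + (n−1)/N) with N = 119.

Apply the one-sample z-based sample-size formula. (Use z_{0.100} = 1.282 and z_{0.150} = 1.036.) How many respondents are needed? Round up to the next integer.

n = 7

n = (z_α + z_β)² · σ² / δ²
  = (1.282 + 1.036)² · 6² / 5.4²
  = 5.3731 · 36 / 29.16
  = 6.63
Finite-population correction (N = 119): 6.63 / (1 + (6.63 − 1)/119) = 6.33.
Round up → n = 7.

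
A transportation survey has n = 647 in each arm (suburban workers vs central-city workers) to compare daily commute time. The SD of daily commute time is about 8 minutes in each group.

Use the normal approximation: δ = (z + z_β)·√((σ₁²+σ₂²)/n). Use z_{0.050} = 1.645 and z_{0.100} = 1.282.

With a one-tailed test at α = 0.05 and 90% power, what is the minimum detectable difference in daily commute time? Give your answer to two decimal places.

δ = (z_α + z_β) · √((σ₁²+σ₂²)/n)
  = (1.645 + 1.282) · √(128/647)
  = 2.927 · √0.19784
  = 2.927 · 0.4448
  = 1.3019

Minimum detectable difference ≈ 1.30 minutes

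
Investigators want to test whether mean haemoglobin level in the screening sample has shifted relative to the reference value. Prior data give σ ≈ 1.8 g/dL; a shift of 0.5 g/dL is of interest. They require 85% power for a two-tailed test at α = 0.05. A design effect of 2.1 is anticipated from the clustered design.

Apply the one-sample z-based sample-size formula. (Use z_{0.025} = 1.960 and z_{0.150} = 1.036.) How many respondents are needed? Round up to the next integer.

n = 245

n = (z_{α/2} + z_β)² · σ² / δ²
  = (1.960 + 1.036)² · 1.8² / 0.5²
  = 8.9760 · 3.24 / 0.25
  = 116.33
Design effect: 2.1 × 116.33 = 244.29.
Round up → n = 245.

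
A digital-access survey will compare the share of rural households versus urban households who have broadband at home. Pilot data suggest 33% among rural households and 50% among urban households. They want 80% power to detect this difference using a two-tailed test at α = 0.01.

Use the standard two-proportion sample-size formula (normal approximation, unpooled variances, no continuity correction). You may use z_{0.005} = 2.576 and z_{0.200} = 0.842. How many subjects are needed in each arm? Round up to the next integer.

n = (z_{α/2} + z_β)² · [p₁(1−p₁) + p₂(1−p₂)] / (p₁ − p₂)²
  = (2.576 + 0.842)² · (0.33·0.67 + 0.50·0.50) / (-0.17)²
  = (3.418)² · (0.2211 + 0.2500) / 0.0289
  = 11.6827 · 0.4711 / 0.0289
  = 190.44
Round up → n = 191 per group.

n = 191 per group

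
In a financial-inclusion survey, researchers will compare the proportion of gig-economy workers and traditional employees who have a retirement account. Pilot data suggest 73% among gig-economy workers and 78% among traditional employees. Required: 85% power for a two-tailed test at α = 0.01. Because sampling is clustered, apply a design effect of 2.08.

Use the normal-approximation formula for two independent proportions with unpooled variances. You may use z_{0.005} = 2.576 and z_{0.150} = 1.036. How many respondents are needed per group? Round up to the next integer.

n = (z_{α/2} + z_β)² · [p₁(1−p₁) + p₂(1−p₂)] / (p₁ − p₂)²
  = (2.576 + 1.036)² · (0.73·0.27 + 0.78·0.22) / (-0.05)²
  = (3.612)² · (0.1971 + 0.1716) / 0.0025
  = 13.0465 · 0.3687 / 0.0025
  = 1924.10
Design effect: 2.08 × 1924.10 = 4002.14.
Round up → n = 4003 per group.

n = 4003 per group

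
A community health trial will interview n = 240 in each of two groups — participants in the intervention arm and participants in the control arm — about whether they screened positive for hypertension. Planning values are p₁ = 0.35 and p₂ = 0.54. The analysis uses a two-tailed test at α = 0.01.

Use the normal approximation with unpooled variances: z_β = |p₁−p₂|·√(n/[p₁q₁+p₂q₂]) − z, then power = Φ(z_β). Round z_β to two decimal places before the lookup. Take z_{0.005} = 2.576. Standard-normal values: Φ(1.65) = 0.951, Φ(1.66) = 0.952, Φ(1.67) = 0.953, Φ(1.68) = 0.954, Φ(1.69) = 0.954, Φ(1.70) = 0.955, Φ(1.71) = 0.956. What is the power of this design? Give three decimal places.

Power ≈ 0.954

z_β = |p₁−p₂|·√(n/[p₁q₁+p₂q₂]) − z_{α/2}
    = 0.19 · √(240/0.4759) − 2.576
    = 0.19 · 22.4568 − 2.576
    = 4.2668 − 2.576 = 1.6908 → 1.69
Power = Φ(1.69) = 0.954.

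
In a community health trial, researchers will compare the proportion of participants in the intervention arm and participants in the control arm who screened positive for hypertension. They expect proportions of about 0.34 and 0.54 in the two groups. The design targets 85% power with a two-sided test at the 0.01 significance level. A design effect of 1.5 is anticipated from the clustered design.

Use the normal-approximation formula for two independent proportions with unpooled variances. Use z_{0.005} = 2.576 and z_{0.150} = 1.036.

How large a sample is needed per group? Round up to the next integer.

n = 232 per group

n = (z_{α/2} + z_β)² · [p₁(1−p₁) + p₂(1−p₂)] / (p₁ − p₂)²
  = (2.576 + 1.036)² · (0.34·0.66 + 0.54·0.46) / (-0.20)²
  = (3.612)² · (0.2244 + 0.2484) / 0.0400
  = 13.0465 · 0.4728 / 0.0400
  = 154.21
Design effect: 1.5 × 154.21 = 231.32.
Round up → n = 232 per group.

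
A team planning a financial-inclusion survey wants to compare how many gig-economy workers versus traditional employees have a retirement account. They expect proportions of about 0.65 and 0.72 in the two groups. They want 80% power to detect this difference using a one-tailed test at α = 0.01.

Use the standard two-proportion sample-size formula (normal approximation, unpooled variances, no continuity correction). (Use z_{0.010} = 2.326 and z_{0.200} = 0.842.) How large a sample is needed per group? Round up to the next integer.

n = 879 per group

n = (z_α + z_β)² · [p₁(1−p₁) + p₂(1−p₂)] / (p₁ − p₂)²
  = (2.326 + 0.842)² · (0.65·0.35 + 0.72·0.28) / (-0.07)²
  = (3.168)² · (0.2275 + 0.2016) / 0.0049
  = 10.0362 · 0.4291 / 0.0049
  = 878.89
Round up → n = 879 per group.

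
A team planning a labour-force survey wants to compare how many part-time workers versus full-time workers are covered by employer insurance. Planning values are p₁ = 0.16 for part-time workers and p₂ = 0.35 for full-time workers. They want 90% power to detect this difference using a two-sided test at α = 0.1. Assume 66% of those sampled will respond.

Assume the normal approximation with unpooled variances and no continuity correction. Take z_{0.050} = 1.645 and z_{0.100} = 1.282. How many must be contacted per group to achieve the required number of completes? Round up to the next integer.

n = (z_{α/2} + z_β)² · [p₁(1−p₁) + p₂(1−p₂)] / (p₁ − p₂)²
  = (1.645 + 1.282)² · (0.16·0.84 + 0.35·0.65) / (-0.19)²
  = (2.927)² · (0.1344 + 0.2275) / 0.0361
  = 8.5673 · 0.3619 / 0.0361
  = 85.89
Adjust for 66% response: 85.89 / 0.66 = 130.13.
Round up → n = 131 per group.

n = 131 per group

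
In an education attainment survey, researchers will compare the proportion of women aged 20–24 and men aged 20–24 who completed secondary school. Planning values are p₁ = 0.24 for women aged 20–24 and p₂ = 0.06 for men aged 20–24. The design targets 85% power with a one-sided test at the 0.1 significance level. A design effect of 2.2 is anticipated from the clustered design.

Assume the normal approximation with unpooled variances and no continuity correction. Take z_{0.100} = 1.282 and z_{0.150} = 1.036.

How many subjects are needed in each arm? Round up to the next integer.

n = 88 per group

n = (z_α + z_β)² · [p₁(1−p₁) + p₂(1−p₂)] / (p₁ − p₂)²
  = (1.282 + 1.036)² · (0.24·0.76 + 0.06·0.94) / (0.18)²
  = (2.318)² · (0.1824 + 0.0564) / 0.0324
  = 5.3731 · 0.2388 / 0.0324
  = 39.60
Design effect: 2.2 × 39.60 = 87.12.
Round up → n = 88 per group.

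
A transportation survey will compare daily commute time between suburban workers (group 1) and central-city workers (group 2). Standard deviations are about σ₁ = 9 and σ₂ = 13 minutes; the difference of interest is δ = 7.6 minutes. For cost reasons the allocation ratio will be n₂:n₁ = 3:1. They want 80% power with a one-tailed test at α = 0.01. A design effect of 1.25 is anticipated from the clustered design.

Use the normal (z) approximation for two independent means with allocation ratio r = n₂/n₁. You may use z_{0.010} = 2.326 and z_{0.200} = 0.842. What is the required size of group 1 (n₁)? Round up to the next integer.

n₁ = (z_α + z_β)² · (σ₁² + σ₂²/r) / δ²
   = (2.326 + 0.842)² · (9² + 13²/3) / 7.6²
   = 10.0362 · (81 + 56.3333) / 57.76
   = 10.0362 · 137.3333 / 57.76
   = 23.86
Design effect: 1.25 × 23.86 = 29.83.
Round up → n₁ = 30; n₂ = r·n₁ = 3 × 30 = 90.

n₁ = 30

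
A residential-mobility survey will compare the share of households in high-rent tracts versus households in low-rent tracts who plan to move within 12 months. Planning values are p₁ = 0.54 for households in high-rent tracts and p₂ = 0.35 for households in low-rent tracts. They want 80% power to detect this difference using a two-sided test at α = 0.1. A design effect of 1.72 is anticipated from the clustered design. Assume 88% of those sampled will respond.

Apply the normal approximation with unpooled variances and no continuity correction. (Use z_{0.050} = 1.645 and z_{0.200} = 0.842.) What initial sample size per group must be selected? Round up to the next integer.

n = (z_{α/2} + z_β)² · [p₁(1−p₁) + p₂(1−p₂)] / (p₁ − p₂)²
  = (1.645 + 0.842)² · (0.54·0.46 + 0.35·0.65) / (0.19)²
  = (2.487)² · (0.2484 + 0.2275) / 0.0361
  = 6.1852 · 0.4759 / 0.0361
  = 81.54
Design effect: 1.72 × 81.54 = 140.25.
Adjust for 88% response: 140.25 / 0.88 = 159.37.
Round up → n = 160 per group.

n = 160 per group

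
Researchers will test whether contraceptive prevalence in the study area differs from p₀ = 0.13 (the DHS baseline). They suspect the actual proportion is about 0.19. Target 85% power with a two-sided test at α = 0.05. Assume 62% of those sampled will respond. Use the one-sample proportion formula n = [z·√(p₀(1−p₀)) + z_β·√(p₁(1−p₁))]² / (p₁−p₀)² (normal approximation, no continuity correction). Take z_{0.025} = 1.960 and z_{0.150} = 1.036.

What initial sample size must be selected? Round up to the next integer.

n = [z_{α/2}·√(p₀q₀) + z_β·√(p₁q₁)]² / (p₁ − p₀)²
  = [1.960·√(0.13·0.87) + 1.036·√(0.19·0.81)]² / (0.06)²
  = [1.960·0.3363 + 1.036·0.3923]² / 0.0036
  = [1.0656]² / 0.0036
  = 315.40
Adjust for 62% response: 315.40 / 0.62 = 508.72.
Round up → n = 509.

n = 509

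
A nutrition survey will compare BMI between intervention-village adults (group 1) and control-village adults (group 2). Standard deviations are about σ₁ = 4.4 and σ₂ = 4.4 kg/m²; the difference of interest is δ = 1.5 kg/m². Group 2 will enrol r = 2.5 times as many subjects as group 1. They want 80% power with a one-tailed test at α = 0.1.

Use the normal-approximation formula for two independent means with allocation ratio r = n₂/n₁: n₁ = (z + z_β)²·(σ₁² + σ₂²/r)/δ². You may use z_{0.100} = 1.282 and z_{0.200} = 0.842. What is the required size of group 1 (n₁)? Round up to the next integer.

n₁ = 55

n₁ = (z_α + z_β)² · (σ₁² + σ₂²/r) / δ²
   = (1.282 + 0.842)² · (4.4² + 4.4²/2.5) / 1.5²
   = 4.5114 · (19.36 + 7.744) / 2.25
   = 4.5114 · 27.104 / 2.25
   = 54.35
Round up → n₁ = 55; n₂ = r·n₁ = 2.5 × 55 = 138.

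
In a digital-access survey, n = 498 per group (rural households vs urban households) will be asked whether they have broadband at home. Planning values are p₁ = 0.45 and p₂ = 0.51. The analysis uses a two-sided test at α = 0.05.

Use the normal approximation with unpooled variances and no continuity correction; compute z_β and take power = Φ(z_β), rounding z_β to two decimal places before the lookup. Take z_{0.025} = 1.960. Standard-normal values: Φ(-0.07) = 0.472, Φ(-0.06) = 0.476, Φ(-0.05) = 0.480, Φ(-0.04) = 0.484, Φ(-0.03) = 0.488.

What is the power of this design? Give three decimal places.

Power ≈ 0.476

z_β = |p₁−p₂|·√(n/[p₁q₁+p₂q₂]) − z_{α/2}
    = 0.06 · √(498/0.4974) − 1.960
    = 0.06 · 31.6418 − 1.960
    = 1.8985 − 1.960 = -0.0615 → -0.06
Power = Φ(-0.06) = 0.476.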